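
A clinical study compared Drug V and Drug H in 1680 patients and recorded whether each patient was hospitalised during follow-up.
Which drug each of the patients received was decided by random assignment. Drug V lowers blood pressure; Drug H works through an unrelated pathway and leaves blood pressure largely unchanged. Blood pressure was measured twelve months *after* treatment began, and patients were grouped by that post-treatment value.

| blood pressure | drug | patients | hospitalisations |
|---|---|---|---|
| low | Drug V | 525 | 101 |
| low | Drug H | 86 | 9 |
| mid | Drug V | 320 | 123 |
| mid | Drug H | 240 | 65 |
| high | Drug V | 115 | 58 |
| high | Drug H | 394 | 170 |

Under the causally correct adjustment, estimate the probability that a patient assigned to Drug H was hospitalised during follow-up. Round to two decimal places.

0.34

The stratified and pooled comparisons disagree (Drug H wins within each blood pressure; Drug V wins overall), so the answer turns on the causal role of blood pressure.
Because the drug influences blood pressure, blood pressure is a post-treatment mediator, not a confounder. Stratifying on it would bias the estimate; the causal effect is the crude pooled difference.
So P(outcome | do(Drug H)) is just the pooled rate for Drug H: 244/720 = 0.339.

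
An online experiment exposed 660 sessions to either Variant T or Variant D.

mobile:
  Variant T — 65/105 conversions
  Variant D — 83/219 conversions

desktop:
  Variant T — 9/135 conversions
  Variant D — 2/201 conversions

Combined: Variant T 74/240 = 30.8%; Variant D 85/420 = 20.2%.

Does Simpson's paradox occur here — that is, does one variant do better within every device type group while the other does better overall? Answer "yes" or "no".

Within each device type level (mobile 61.9% vs 37.9%; desktop 6.7% vs 1.0%), Variant T has the higher rate every time. Pooled: 30.8% vs 20.2% — Variant T has the higher rate overall. They agree.

no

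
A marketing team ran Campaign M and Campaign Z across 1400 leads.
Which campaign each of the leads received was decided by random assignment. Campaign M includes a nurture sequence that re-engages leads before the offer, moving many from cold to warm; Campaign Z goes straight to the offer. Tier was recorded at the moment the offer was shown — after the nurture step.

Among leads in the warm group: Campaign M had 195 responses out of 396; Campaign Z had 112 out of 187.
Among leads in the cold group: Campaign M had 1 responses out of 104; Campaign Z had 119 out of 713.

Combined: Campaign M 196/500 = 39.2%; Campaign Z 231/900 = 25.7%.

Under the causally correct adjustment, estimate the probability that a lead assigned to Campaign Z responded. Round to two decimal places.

Engagement tier is downstream of the campaign. One should not condition on a consequence of treatment, so the overall rates are the right comparison.
So P(outcome | do(Campaign Z)) is just the pooled rate for Campaign Z: 231/900 = 0.257.

0.26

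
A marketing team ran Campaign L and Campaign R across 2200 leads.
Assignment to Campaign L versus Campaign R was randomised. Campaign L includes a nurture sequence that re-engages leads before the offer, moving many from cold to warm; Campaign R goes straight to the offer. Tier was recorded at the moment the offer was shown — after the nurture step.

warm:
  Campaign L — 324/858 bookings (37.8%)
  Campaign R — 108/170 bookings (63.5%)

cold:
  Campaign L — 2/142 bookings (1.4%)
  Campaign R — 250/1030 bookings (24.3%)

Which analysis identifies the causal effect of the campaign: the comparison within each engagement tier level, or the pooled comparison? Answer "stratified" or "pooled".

Within every engagement tier level Campaign R has the higher rate, yet pooled Campaign L does — Simpson's reversal.
Engagement tier here is a post-treatment variable shaped by the campaign; conditioning on it would introduce bias rather than remove it. The overall comparison is the causal one.
Pooled: Campaign L 32.6% vs Campaign R 29.8%; Campaign L is higher overall.

pooled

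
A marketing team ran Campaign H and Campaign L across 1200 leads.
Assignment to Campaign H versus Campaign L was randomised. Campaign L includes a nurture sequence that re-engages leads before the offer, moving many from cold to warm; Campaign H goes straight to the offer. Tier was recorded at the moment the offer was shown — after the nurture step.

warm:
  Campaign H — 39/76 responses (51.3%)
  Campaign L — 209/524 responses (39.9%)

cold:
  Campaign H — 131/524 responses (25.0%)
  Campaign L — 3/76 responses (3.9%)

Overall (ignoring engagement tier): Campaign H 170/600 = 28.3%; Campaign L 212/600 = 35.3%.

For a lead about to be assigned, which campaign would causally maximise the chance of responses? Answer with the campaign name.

Campaign L

Engagement tier is downstream of the campaign. One should not condition on a consequence of treatment, so the overall rates are the right comparison.
Pooled: Campaign H 28.3% vs Campaign L 35.3%; Campaign L is higher overall.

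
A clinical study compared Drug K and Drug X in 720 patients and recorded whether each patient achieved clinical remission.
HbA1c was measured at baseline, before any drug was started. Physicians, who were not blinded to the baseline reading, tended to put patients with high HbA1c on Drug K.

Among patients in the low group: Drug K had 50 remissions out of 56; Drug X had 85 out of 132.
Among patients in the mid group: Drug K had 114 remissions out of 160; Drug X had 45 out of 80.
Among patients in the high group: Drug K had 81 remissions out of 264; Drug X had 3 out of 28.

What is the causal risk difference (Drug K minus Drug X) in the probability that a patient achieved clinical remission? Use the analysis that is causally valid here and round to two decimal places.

The HbA1c-specific comparison favours Drug K throughout, but the pooled figures favour Drug X. The question is whether to condition on HbA1c.
HbA1c satisfies the back-door criterion: it is not a descendant of the drug, and it blocks the spurious path from drug to outcome. Adjusting for it (i.e., using the within-HbA1c rates) gives the causal effect.
Adjusting over the population distribution of HbA1c: 0.261·(0.893−0.644) + 0.333·(0.713−0.562) + 0.406·(0.307−0.107) = +0.196.

+0.20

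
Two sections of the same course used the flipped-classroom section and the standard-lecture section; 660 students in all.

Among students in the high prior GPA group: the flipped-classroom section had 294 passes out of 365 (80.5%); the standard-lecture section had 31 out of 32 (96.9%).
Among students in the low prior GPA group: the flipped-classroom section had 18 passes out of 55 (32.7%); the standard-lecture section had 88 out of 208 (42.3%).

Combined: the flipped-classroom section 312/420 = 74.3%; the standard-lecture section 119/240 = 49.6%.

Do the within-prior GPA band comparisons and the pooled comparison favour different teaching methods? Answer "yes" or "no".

Within each prior GPA band level (high prior GPA 80.5% vs 96.9%; low prior GPA 32.7% vs 42.3%), the standard-lecture section has the higher rate every time. Pooled: 74.3% vs 49.6% — the flipped-classroom section has the higher rate overall. The two comparisons disagree.

yes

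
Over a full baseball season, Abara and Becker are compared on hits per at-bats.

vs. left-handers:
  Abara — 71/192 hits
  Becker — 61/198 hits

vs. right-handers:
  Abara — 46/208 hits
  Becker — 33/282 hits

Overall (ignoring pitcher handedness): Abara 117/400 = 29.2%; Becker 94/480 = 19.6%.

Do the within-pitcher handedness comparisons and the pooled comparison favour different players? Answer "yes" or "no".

no

Within each pitcher handedness level (vs. left-handers 37.0% vs 30.8%; vs. right-handers 22.1% vs 11.7%), Abara has the higher rate every time. Pooled: 29.2% vs 19.6% — Abara has the higher rate overall. They agree.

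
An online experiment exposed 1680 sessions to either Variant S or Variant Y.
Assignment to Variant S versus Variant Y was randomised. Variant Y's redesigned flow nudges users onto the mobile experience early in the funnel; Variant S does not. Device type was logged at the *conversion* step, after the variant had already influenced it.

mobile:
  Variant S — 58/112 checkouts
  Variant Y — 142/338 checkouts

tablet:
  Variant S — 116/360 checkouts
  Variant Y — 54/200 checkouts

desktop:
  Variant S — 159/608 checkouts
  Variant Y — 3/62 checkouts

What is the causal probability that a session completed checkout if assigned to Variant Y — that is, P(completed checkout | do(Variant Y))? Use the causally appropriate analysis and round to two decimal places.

Variant S is higher inside every device type stratum but Variant Y is higher in aggregate. Whether to stratify depends on how device type relates to the variant.
Device type is downstream of the variant. One should not condition on a consequence of treatment, so the overall rates are the right comparison.
So P(outcome | do(Variant Y)) is just the pooled rate for Variant Y: 199/600 = 0.332.

0.33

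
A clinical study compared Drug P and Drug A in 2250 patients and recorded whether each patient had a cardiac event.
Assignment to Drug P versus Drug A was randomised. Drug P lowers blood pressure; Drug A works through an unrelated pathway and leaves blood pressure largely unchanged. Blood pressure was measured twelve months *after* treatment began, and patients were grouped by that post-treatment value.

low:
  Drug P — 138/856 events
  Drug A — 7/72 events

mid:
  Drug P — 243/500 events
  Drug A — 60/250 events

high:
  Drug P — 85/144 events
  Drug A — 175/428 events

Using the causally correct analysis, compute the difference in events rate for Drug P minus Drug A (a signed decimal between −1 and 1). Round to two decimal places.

-0.01

Stratifying would compare drugs among patients the drugs themselves sorted into blood pressure groups — a form of selection on an intermediate. The unconditioned pooled rates give the total causal effect.
The causal difference is the pooled difference: 0.311 − 0.323 = -0.012.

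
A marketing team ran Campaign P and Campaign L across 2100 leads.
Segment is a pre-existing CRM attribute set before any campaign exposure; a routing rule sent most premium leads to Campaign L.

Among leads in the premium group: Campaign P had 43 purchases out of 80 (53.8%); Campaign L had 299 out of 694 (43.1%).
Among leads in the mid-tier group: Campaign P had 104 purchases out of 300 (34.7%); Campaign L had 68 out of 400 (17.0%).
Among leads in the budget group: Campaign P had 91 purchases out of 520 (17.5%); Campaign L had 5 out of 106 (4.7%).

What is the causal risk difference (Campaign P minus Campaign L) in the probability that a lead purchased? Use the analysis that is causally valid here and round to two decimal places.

Campaign P is higher inside every customer segment stratum but Campaign L is higher in aggregate. Whether to stratify depends on how customer segment relates to the campaign.
Nothing the campaign does changes customer segment; the imbalance is an allocation artefact. With customer segment also predicting the outcome, the pooled figure is confounded, and the within-stratum comparison is the causal one.
Adjusting over the population distribution of customer segment: 0.369·(0.537−0.431) + 0.333·(0.347−0.170) + 0.298·(0.175−0.047) = +0.136.

+0.14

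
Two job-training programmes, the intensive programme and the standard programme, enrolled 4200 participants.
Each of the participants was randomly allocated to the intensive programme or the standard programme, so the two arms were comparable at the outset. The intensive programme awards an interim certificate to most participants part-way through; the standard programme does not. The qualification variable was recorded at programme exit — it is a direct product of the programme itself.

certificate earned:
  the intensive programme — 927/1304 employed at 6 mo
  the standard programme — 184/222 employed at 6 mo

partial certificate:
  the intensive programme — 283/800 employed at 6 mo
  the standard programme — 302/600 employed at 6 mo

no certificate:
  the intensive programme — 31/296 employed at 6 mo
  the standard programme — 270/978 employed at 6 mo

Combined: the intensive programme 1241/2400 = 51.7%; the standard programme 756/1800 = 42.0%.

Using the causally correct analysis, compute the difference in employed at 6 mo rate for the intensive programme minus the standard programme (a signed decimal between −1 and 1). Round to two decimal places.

+0.10

Stratifying would compare programmes among participants the programmes themselves sorted into qualification attained during the programme groups — a form of selection on an intermediate. The unconditioned pooled rates give the total causal effect.
The causal difference is the pooled difference: 0.517 − 0.420 = +0.097.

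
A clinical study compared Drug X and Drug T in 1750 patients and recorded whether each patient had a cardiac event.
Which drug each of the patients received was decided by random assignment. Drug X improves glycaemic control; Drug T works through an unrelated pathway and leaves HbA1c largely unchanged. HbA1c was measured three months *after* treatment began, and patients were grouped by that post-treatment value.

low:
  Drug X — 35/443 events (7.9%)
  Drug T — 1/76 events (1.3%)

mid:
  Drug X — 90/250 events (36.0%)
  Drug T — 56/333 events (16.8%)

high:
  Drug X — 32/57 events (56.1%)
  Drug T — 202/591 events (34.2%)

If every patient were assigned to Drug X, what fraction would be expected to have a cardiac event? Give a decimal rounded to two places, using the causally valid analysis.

0.21

HbA1c is downstream of the drug. One should not condition on a consequence of treatment, so the overall rates are the right comparison.
So P(outcome | do(Drug X)) is just the pooled rate for Drug X: 157/750 = 0.209.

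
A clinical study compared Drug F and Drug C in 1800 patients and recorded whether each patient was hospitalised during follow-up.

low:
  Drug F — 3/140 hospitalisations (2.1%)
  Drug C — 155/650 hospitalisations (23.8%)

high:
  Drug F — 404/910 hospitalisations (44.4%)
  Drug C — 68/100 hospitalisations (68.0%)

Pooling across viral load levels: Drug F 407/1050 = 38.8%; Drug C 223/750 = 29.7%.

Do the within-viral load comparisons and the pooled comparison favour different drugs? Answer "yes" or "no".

Within each viral load level (low 2.1% vs 23.8%; high 44.4% vs 68.0%), Drug F has the lower rate every time. Pooled: 38.8% vs 29.7% — Drug C has the lower rate overall. The two comparisons disagree.

yes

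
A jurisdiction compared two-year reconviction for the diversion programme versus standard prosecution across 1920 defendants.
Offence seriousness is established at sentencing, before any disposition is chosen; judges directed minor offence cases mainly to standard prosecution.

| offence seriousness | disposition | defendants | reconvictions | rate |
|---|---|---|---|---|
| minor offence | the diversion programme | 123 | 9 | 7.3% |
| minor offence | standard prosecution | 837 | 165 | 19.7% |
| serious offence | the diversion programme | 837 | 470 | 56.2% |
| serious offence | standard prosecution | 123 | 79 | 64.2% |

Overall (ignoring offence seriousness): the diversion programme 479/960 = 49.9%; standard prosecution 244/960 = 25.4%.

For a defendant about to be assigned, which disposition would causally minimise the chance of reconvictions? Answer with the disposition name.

the diversion programme

the diversion programme is lower inside every offence seriousness stratum but standard prosecution is lower in aggregate. Whether to stratify depends on how offence seriousness relates to the disposition.
Offence seriousness satisfies the back-door criterion: it is not a descendant of the disposition, and it blocks the spurious path from disposition to outcome. Adjusting for it (i.e., using the within-offence seriousness rates) gives the causal effect.
Within each level — minor offence: 7.3% vs 19.7%; serious offence: 56.2% vs 64.2% — the diversion programme is lower every time.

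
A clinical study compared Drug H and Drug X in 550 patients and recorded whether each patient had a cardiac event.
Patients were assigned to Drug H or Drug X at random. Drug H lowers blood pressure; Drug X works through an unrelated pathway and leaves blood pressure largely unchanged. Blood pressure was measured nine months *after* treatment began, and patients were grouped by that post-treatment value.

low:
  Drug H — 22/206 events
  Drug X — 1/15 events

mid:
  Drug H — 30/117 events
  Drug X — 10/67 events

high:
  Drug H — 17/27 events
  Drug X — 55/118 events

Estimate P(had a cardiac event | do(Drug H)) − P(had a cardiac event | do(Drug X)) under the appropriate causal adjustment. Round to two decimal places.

-0.13

Blood pressure is recorded after the drug and is itself shifted by it — it sits on the causal path from drug to outcome. Conditioning on a mediator would strip out part of the effect we want; the pooled comparison gives the total causal effect.
The causal difference is the pooled difference: 0.197 − 0.330 = -0.133.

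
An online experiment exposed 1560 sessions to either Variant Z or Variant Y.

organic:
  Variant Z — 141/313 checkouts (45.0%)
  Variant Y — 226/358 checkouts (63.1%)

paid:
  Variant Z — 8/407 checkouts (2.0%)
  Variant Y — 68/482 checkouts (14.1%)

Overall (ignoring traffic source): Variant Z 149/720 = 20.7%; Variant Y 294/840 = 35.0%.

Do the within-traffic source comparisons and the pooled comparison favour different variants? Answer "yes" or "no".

Within each traffic source level (organic 45.0% vs 63.1%; paid 2.0% vs 14.1%), Variant Y has the higher rate every time. Pooled: 20.7% vs 35.0% — Variant Y has the higher rate overall. They agree.

no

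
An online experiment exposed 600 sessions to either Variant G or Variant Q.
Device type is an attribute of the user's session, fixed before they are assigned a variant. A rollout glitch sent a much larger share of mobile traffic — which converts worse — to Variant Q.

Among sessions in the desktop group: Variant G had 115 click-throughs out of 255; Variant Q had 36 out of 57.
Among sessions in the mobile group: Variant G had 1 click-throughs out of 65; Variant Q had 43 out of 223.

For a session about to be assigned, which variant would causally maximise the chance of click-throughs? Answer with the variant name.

Variant Q

Device type differs across variants for reasons unrelated to any effect of the variant itself, and it separately predicts the outcome — a classic confounder. We must compare within device type levels.
Within each level — desktop: 45.1% vs 63.2%; mobile: 1.5% vs 19.3% — Variant Q is higher every time.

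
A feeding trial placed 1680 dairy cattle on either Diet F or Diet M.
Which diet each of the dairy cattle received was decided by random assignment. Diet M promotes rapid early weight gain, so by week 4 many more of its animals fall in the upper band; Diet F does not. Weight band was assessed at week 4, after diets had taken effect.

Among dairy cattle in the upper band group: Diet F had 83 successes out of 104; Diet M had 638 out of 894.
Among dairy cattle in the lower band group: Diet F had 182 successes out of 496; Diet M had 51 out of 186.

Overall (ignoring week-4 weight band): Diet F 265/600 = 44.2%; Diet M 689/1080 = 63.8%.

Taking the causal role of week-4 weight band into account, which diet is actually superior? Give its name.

Diet M

Week-4 weight band is recorded after the diet and is itself shifted by it — it sits on the causal path from diet to outcome. Conditioning on a mediator would strip out part of the effect we want; the pooled comparison gives the total causal effect.
Pooled: Diet F 44.2% vs Diet M 63.8%; Diet M is higher overall.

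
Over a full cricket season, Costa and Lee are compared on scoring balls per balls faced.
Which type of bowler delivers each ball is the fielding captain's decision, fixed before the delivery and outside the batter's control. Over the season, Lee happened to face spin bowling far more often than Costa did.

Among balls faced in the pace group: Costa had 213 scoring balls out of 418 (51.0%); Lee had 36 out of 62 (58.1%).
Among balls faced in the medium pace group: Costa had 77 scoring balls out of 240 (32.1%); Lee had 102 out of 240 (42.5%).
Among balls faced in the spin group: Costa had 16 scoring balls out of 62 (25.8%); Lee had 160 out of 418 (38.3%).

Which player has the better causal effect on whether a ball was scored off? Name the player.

Lee

Lee is higher inside every bowling type stratum but Costa is higher in aggregate. Whether to stratify depends on how bowling type relates to the player.
Here bowling type is a common cause — it drives both which player a case falls under and the outcome. The crude comparison mixes populations; the stratum-specific rates are the causally relevant ones.
Within each level — pace: 51.0% vs 58.1%; medium pace: 32.1% vs 42.5%; spin: 25.8% vs 38.3% — Lee is higher every time.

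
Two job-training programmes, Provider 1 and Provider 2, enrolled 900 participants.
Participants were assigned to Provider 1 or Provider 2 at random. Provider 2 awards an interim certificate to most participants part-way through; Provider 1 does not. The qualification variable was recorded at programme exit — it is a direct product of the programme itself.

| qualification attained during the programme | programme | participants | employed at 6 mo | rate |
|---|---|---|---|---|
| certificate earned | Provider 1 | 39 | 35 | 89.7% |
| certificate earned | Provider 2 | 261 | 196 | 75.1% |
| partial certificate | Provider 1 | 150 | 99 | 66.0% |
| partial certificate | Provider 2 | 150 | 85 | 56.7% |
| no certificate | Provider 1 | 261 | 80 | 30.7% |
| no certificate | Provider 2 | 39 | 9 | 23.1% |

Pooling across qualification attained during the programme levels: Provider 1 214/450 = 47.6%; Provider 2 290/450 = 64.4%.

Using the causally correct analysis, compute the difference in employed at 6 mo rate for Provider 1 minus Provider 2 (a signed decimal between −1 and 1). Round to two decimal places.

Stratifying would compare programmes among participants the programmes themselves sorted into qualification attained during the programme groups — a form of selection on an intermediate. The unconditioned pooled rates give the total causal effect.
The causal difference is the pooled difference: 0.476 − 0.644 = -0.169.

-0.17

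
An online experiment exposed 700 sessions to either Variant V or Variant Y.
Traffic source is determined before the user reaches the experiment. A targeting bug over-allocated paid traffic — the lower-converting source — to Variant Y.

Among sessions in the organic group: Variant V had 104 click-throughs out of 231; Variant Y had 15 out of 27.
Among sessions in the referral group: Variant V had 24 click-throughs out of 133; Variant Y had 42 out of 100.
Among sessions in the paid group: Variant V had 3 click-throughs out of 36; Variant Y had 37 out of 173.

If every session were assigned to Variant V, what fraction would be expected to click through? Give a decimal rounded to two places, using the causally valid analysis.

0.25

The traffic source-specific comparison favours Variant Y throughout, but the pooled figures favour Variant V. The question is whether to condition on traffic source.
Traffic source satisfies the back-door criterion: it is not a descendant of the variant, and it blocks the spurious path from variant to outcome. Adjusting for it (i.e., using the within-traffic source rates) gives the causal effect.
Standardising Variant V to the population traffic source mix: 0.369·104/231 + 0.333·24/133 + 0.299·3/36 = 0.251.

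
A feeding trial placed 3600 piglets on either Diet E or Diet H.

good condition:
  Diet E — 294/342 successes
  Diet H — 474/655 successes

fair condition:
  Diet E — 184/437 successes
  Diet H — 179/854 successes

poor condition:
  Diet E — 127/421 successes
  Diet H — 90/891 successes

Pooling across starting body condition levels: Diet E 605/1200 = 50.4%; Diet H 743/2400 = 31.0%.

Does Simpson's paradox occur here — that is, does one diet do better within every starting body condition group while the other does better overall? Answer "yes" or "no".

Within each starting body condition level (good condition 86.0% vs 72.4%; fair condition 42.1% vs 21.0%; poor condition 30.2% vs 10.1%), Diet E has the higher rate every time. Pooled: 50.4% vs 31.0% — Diet E has the higher rate overall. They agree.

no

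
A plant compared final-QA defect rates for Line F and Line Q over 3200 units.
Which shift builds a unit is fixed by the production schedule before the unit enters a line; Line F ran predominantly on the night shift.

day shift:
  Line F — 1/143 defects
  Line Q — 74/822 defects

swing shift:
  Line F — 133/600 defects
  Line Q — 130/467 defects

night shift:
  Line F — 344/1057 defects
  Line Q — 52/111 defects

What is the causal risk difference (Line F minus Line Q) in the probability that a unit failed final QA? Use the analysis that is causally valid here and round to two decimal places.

-0.10

The stratified and pooled comparisons disagree (Line F wins within each shift; Line Q wins overall), so the answer turns on the causal role of shift.
Nothing the line does changes shift; the imbalance is an allocation artefact. With shift also predicting the outcome, the pooled figure is confounded, and the within-stratum comparison is the causal one.
Adjusting over the population distribution of shift: 0.302·(0.007−0.090) + 0.333·(0.222−0.278) + 0.365·(0.325−0.468) = -0.096.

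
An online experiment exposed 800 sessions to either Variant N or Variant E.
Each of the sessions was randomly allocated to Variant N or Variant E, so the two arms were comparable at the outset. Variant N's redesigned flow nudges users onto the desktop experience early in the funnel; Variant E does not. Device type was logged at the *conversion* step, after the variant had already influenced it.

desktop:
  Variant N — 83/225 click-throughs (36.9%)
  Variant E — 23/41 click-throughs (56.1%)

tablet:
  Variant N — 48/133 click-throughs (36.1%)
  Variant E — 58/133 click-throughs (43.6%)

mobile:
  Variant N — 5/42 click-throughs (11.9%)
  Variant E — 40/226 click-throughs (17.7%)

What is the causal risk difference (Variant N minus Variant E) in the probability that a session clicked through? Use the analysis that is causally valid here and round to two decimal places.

+0.04

Device type here is a post-treatment variable shaped by the variant; conditioning on it would introduce bias rather than remove it. The overall comparison is the causal one.
The causal difference is the pooled difference: 0.340 − 0.302 = +0.037.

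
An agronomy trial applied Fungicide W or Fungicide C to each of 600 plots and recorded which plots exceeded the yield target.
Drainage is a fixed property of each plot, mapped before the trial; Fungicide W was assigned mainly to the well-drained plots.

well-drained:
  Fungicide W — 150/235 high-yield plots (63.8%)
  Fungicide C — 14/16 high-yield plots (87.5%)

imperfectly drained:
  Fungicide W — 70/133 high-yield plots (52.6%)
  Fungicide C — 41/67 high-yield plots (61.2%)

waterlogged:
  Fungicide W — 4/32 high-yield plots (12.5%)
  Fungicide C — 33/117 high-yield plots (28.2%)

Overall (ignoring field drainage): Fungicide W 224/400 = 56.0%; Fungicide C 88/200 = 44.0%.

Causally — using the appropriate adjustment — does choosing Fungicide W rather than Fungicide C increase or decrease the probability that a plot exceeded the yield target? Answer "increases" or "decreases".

decreases

Here field drainage is a common cause — it drives both which fungicide a case falls under and the outcome. The crude comparison mixes populations; the stratum-specific rates are the causally relevant ones.
Within each level — well-drained: 63.8% vs 87.5%; imperfectly drained: 52.6% vs 61.2%; waterlogged: 12.5% vs 28.2% — Fungicide C is higher every time.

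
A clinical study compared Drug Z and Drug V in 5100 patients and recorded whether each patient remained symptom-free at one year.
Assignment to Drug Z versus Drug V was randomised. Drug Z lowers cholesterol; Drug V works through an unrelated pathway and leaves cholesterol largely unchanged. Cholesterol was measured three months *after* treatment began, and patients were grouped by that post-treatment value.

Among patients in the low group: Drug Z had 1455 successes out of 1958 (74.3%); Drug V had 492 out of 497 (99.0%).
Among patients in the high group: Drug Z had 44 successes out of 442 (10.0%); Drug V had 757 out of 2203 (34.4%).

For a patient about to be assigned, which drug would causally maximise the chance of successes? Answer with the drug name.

Drug Z

Cholesterol is downstream of the drug. One should not condition on a consequence of treatment, so the overall rates are the right comparison.
Pooled: Drug Z 62.5% vs Drug V 46.3%; Drug Z is higher overall.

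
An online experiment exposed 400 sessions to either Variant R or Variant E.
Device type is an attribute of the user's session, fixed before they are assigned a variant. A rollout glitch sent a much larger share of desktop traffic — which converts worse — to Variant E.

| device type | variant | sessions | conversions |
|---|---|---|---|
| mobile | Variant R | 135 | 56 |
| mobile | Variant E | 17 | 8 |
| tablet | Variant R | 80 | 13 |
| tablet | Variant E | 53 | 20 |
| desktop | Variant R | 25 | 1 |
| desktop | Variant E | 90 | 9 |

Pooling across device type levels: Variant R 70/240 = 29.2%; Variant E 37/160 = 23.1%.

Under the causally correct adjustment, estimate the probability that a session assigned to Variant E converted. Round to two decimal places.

0.33

The imbalance in device type arose from how sessions were allocated, not from anything the variant did; and device type independently affects the outcome. The pooled gap is confounded — condition on device type.
Standardising Variant E to the population device type mix: 0.380·8/17 + 0.333·20/53 + 0.287·9/90 = 0.333.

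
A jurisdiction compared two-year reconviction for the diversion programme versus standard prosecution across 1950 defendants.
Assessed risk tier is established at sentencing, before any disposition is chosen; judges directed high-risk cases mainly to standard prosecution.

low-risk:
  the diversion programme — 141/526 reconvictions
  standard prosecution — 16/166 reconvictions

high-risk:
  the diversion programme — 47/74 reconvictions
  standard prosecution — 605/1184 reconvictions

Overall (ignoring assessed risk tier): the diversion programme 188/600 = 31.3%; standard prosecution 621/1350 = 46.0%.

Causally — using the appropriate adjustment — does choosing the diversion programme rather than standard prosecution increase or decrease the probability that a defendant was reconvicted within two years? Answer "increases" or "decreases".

increases

The assessed risk tier-specific comparison favours standard prosecution throughout, but the pooled figures favour the diversion programme. The question is whether to condition on assessed risk tier.
Nothing the disposition does changes assessed risk tier; the imbalance is an allocation artefact. With assessed risk tier also predicting the outcome, the pooled figure is confounded, and the within-stratum comparison is the causal one.
Within each level — low-risk: 26.8% vs 9.6%; high-risk: 63.5% vs 51.1% — standard prosecution is lower every time.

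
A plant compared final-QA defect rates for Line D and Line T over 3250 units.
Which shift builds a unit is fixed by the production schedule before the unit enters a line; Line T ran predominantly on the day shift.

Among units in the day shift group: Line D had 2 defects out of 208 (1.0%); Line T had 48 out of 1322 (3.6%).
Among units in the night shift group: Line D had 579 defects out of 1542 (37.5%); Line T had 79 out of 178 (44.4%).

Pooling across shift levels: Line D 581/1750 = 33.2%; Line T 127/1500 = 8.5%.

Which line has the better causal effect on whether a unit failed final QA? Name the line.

Since shift is a pre-existing factor (not a product of the line) and it affects the outcome on its own, it is a confounder. The stratified rates, not the pooled rate, identify the causal effect.
Within each level — day shift: 1.0% vs 3.6%; night shift: 37.5% vs 44.4% — Line D is lower every time.

Line D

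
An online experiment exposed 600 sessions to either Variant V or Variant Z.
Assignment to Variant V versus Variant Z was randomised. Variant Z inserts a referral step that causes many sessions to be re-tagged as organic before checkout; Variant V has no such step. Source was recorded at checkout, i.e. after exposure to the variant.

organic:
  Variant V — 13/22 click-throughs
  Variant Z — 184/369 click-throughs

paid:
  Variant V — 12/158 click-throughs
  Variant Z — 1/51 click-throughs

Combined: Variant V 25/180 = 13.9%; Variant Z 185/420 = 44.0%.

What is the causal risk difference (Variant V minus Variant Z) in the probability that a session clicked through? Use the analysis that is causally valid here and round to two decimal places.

-0.30

Traffic source is recorded after the variant and is itself shifted by it — it sits on the causal path from variant to outcome. Conditioning on a mediator would strip out part of the effect we want; the pooled comparison gives the total causal effect.
The causal difference is the pooled difference: 0.139 − 0.440 = -0.302.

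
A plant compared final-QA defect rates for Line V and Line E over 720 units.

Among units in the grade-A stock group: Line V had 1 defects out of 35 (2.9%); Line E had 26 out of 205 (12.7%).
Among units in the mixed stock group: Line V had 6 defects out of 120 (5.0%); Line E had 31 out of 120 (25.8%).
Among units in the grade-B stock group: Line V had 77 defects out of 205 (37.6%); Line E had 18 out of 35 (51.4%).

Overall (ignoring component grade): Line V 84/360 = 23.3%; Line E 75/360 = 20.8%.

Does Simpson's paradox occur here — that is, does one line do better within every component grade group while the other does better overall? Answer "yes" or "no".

Within each component grade level (grade-A stock 2.9% vs 12.7%; mixed stock 5.0% vs 25.8%; grade-B stock 37.6% vs 51.4%), Line V has the lower rate every time. Pooled: 23.3% vs 20.8% — Line E has the lower rate overall. The two comparisons disagree.

yes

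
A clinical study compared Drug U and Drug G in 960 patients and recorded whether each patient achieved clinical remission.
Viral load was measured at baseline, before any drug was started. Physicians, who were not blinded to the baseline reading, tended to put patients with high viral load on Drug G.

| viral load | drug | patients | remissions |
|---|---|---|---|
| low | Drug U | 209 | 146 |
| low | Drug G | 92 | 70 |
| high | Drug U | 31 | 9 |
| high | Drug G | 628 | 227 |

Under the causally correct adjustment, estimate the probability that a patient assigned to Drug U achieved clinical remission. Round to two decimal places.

0.42

The viral load-specific comparison favours Drug G throughout, but the pooled figures favour Drug U. The question is whether to condition on viral load.
Viral load is set before the drug has any effect — it is not caused by the drug — and it independently drives the outcome. That makes it a confounder, so the causal comparison is within viral load levels.
Standardising Drug U to the population viral load mix: 0.314·146/209 + 0.686·9/31 = 0.418.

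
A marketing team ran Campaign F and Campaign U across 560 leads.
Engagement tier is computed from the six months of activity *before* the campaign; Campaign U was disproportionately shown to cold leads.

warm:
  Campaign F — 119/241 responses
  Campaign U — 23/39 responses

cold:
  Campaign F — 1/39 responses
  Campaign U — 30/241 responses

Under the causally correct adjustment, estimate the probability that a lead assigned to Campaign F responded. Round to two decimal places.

Within every engagement tier level Campaign U has the higher rate, yet pooled Campaign F does — Simpson's reversal.
Nothing the campaign does changes engagement tier; the imbalance is an allocation artefact. With engagement tier also predicting the outcome, the pooled figure is confounded, and the within-stratum comparison is the causal one.
Standardising Campaign F to the population engagement tier mix: 0.500·119/241 + 0.500·1/39 = 0.260.

0.26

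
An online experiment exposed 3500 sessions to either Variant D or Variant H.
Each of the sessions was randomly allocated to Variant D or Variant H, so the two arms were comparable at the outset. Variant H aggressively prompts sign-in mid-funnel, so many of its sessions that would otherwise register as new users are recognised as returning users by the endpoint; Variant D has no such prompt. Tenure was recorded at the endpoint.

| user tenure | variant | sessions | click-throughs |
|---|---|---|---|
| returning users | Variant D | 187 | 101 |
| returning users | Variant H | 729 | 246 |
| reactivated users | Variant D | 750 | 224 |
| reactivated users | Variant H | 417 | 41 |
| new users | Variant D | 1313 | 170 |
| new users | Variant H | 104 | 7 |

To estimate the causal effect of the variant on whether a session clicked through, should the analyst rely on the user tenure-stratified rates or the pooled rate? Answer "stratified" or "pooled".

pooled

Within every user tenure level Variant D has the higher rate, yet pooled Variant H does — Simpson's reversal.
User tenure here is a post-treatment variable shaped by the variant; conditioning on it would introduce bias rather than remove it. The overall comparison is the causal one.
Pooled: Variant D 22.0% vs Variant H 23.5%; Variant H is higher overall.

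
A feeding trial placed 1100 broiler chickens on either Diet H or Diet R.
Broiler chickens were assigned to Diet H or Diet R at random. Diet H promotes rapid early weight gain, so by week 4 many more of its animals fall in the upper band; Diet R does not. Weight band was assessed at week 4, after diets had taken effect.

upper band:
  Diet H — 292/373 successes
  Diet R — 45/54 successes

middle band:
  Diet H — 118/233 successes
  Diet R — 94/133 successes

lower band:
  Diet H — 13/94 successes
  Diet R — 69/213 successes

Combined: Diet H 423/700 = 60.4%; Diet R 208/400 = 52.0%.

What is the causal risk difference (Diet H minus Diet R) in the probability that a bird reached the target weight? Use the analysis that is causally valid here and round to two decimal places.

Diet R is higher inside every week-4 weight band stratum but Diet H is higher in aggregate. Whether to stratify depends on how week-4 weight band relates to the diet.
The distribution of week-4 weight band is itself part of what the diet does — it is an intermediate outcome. Holding it fixed would remove that part of the effect; the total effect is the pooled difference.
The causal difference is the pooled difference: 0.604 − 0.520 = +0.084.

+0.08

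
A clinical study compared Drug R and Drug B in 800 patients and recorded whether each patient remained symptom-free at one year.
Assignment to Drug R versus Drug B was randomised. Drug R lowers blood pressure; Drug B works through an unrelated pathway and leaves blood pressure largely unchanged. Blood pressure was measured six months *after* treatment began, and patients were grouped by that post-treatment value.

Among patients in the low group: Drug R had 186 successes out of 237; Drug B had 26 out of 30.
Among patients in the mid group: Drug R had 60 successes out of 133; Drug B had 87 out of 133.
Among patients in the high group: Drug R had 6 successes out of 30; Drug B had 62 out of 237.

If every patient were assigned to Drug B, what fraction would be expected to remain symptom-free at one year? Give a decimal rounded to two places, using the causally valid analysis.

The distribution of blood pressure is itself part of what the drug does — it is an intermediate outcome. Holding it fixed would remove that part of the effect; the total effect is the pooled difference.
So P(outcome | do(Drug B)) is just the pooled rate for Drug B: 175/400 = 0.438.

0.44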